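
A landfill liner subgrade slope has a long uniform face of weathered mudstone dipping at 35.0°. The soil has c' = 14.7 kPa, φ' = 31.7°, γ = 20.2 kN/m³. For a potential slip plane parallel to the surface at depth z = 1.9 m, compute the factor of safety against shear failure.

FS = 1.70

For an infinite slope with a slip plane parallel to the surface (no pore pressure): FS = [c' + γz cos²β tanφ'] / [γz sinβ cosβ].
γz = 20.2·1.9 = 38.38 kN/m²
Numerator = 14.7 + 38.38·cos²35.0°·tan31.7° = 14.7 + 38.38·0.6710·0.6176 = 30.606 kPa
Denominator = 38.38·sin35.0°·cos35.0° = 38.38·0.5736·0.8192 = 18.033 kPa
FS = 30.606 / 18.033 = 1.697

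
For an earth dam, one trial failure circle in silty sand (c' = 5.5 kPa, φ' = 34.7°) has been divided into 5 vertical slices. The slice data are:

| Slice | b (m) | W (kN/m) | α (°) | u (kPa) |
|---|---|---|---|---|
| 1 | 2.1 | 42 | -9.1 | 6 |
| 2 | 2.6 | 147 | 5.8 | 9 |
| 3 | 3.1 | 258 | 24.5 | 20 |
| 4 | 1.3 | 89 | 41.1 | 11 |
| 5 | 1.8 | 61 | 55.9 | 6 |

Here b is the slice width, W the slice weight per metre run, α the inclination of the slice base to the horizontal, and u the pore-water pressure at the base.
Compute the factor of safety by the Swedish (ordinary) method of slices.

FS = 1.50

Ordinary method of slices: FS = Σ[c'·Δl_i + (W_i cosα_i − u_i·Δl_i)·tanφ'] / Σ W_i sinα_i, with Δl_i = b_i / cosα_i.
Slice 1: Δl = 2.1/cos(-9.1°) = 2.127 m; N'_1 = 42·cos(-9.1°) − 6·2.127 = 28.7; c'Δl = 11.70; W sinα = -6.6
Slice 2: Δl = 2.6/cos5.8° = 2.613 m; N'_2 = 147·cos5.8° − 9·2.613 = 122.7; c'Δl = 14.37; W sinα = 14.9
Slice 3: Δl = 3.1/cos24.5° = 3.407 m; N'_3 = 258·cos24.5° − 20·3.407 = 166.6; c'Δl = 18.74; W sinα = 107.0
Slice 4: Δl = 1.3/cos41.1° = 1.725 m; N'_4 = 89·cos41.1° − 11·1.725 = 48.1; c'Δl = 9.49; W sinα = 58.5
Slice 5: Δl = 1.8/cos55.9° = 3.211 m; N'_5 = 61·cos55.9° − 6·3.211 = 14.9; c'Δl = 17.66; W sinα = 50.5
Σc'Δl = 72.0 kN/m; ΣN' = 381.1 kN/m; ΣW sinα = 224.2 kN/m
Resisting = 72.0 + 381.1·tan34.7° = 72.0 + 263.9 = 335.8 kN/m
FS = 335.8 / 224.2 = 1.498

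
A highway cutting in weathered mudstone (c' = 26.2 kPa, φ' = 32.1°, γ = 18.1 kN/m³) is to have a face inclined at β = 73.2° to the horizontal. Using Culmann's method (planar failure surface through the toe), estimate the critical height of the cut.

Culmann's analysis gives the critical failure plane at α_cr = (β + φ')/2 = (73.2 + 32.1)/2 = 52.7°, and the critical height
H_c = (4c'/γ) · sinβ cosφ' / [1 − cos(β − φ')]
    = (4·26.2/18.1) · sin73.2°·cos32.1° / [1 − cos(41.1°)]
    = 5.790 · 0.9573·0.8471 / [1 − 0.7536]
    = 5.790 · 0.8110 / 0.2464
    = 19.05 m

H_c = 19.05 m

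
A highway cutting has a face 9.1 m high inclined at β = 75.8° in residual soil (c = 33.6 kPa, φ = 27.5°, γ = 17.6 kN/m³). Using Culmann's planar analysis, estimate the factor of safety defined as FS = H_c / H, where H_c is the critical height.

FS = 2.16

H_c = (4c/γ) · sinβ cosφ / [1 − cos(β − φ)]
    = (4·33.6/17.6) · sin75.8°·cos27.5° / [1 − cos48.3°]
    = 7.636 · 0.8599 / 0.3348 = 19.62 m
FS = H_c / H = 19.62 / 9.1 = 2.156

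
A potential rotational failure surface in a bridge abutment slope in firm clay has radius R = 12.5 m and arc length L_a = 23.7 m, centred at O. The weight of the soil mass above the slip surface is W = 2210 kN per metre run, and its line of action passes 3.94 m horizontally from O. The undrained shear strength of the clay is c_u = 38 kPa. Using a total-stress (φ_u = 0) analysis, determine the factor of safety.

FS = 1.29

Taking moments about the centre O, the resisting moment is provided by the undrained shear strength acting along the arc:
M_R = c_u·L_a·R = 38·23.70·12.5 = 11257.5 kN·m/m
M_D = W·d = 2210·3.94 = 8707.4 kN·m/m
FS = M_R / M_D = 11257.5 / 8707.4 = 1.293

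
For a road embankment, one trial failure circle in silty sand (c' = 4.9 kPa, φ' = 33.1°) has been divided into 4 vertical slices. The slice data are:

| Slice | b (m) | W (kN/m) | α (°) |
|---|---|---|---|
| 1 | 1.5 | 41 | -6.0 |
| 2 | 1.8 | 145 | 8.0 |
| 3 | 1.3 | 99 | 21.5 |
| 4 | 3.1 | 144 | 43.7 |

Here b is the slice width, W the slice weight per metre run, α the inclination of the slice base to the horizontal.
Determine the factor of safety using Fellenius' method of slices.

FS = 1.93

Ordinary method of slices: FS = Σ[c'·Δl_i + (W_i cosα_i)·tanφ'] / Σ W_i sinα_i, with Δl_i = b_i / cosα_i.
Slice 1: Δl = 1.5/cos(-6.0°) = 1.508 m; N'_1 = 41·cos(-6.0°) = 40.8; c'Δl = 7.39; W sinα = -4.3
Slice 2: Δl = 1.8/cos8.0° = 1.818 m; N'_2 = 145·cos8.0° = 143.6; c'Δl = 8.91; W sinα = 20.2
Slice 3: Δl = 1.3/cos21.5° = 1.397 m; N'_3 = 99·cos21.5° = 92.1; c'Δl = 6.85; W sinα = 36.3
Slice 4: Δl = 3.1/cos43.7° = 4.288 m; N'_4 = 144·cos43.7° = 104.1; c'Δl = 21.01; W sinα = 99.5
Σc'Δl = 44.2 kN/m; ΣN' = 380.6 kN/m; ΣW sinα = 151.7 kN/m
Resisting = 44.2 + 380.6·tan33.1° = 44.2 + 248.1 = 292.3 kN/m
FS = 292.3 / 151.7 = 1.927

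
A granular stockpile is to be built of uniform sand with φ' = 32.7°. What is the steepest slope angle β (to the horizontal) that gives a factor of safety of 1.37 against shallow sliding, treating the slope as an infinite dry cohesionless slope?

For an infinite dry cohesionless slope FS = tanφ'/tanβ, so tanβ = tanφ' / FS.
tanβ = tan32.7° / 1.37 = 0.6420 / 1.37 = 0.4686
β = arctan(0.4686) = 25.11°

β = 25.1°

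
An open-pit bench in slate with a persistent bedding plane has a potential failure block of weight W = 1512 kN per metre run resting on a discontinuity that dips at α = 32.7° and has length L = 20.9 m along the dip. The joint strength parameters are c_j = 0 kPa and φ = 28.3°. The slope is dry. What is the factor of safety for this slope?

FS = 0.84

Resolving the block weight along and normal to the plane and applying the Mohr–Coulomb strength on the joint:
N' = W cosα = 1512·cos32.7° = 1272.4 kN/m
Driving force T = W sinα = 1512·sin32.7° = 816.8 kN/m
Resisting force R = c_j·L + N'·tanφ = 0·20.9 + 1272.4·tan28.3° = 0.0 + 685.1 = 685.1 kN/m
FS = R / T = 685.1 / 816.8 = 0.839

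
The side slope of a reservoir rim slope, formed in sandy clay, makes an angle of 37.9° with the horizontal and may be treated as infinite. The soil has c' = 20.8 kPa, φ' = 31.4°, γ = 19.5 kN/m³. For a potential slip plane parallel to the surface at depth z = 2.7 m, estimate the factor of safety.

For an infinite slope with a slip plane parallel to the surface (no pore pressure): FS = [c' + γz cos²β tanφ'] / [γz sinβ cosβ].
γz = 19.5·2.7 = 52.65 kN/m²
Numerator = 20.8 + 52.65·cos²37.9°·tan31.4° = 20.8 + 52.65·0.6227·0.6104 = 40.811 kPa
Denominator = 52.65·sin37.9°·cos37.9° = 52.65·0.6143·0.7891 = 25.521 kPa
FS = 40.811 / 25.521 = 1.599

FS = 1.60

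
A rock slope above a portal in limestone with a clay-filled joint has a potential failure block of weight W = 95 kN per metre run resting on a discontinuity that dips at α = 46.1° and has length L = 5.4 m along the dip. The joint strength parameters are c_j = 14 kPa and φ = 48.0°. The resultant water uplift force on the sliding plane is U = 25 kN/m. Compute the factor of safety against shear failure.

FS = 1.77

Resolving the block weight along and normal to the plane and applying the Mohr–Coulomb strength on the joint:
N' = W cosα − U = 95·cos46.1° − 25 = 40.9 kN/m
Driving force T = W sinα = 95·sin46.1° = 68.5 kN/m
Resisting force R = c_j·L + N'·tanφ = 14·5.4 + 40.9·tan48.0° = 75.6 + 45.4 = 121.0 kN/m
FS = R / T = 121.0 / 68.5 = 1.768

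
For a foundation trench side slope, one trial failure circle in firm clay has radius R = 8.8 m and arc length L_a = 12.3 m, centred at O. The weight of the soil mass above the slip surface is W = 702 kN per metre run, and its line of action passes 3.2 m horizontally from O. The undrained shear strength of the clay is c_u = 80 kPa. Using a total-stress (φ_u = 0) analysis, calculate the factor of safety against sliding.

Taking moments about the centre O, the resisting moment is provided by the undrained shear strength acting along the arc:
M_R = c_u·L_a·R = 80·12.30·8.8 = 8659.2 kN·m/m
M_D = W·d = 702·3.2 = 2246.4 kN·m/m
FS = M_R / M_D = 8659.2 / 2246.4 = 3.855

FS = 3.85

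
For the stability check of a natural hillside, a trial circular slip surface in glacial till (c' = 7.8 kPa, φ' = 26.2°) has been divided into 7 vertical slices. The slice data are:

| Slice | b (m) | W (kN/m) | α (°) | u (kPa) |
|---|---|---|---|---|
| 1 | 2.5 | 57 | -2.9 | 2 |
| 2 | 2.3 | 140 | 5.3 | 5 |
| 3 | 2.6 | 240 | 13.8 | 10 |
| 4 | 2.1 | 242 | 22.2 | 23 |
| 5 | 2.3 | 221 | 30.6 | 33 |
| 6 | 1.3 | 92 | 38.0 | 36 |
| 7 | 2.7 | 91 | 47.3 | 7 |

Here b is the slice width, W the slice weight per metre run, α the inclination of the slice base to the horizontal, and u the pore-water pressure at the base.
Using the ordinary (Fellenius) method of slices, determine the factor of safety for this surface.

FS = 1.24

Ordinary method of slices: FS = Σ[c'·Δl_i + (W_i cosα_i − u_i·Δl_i)·tanφ'] / Σ W_i sinα_i, with Δl_i = b_i / cosα_i.
Slice 1: Δl = 2.5/cos(-2.9°) = 2.503 m; N'_1 = 57·cos(-2.9°) − 2·2.503 = 51.9; c'Δl = 19.53; W sinα = -2.9
Slice 2: Δl = 2.3/cos5.3° = 2.310 m; N'_2 = 140·cos5.3° − 5·2.310 = 127.9; c'Δl = 18.02; W sinα = 12.9
Slice 3: Δl = 2.6/cos13.8° = 2.677 m; N'_3 = 240·cos13.8° − 10·2.677 = 206.3; c'Δl = 20.88; W sinα = 57.2
Slice 4: Δl = 2.1/cos22.2° = 2.268 m; N'_4 = 242·cos22.2° − 23·2.268 = 171.9; c'Δl = 17.69; W sinα = 91.4
Slice 5: Δl = 2.3/cos30.6° = 2.672 m; N'_5 = 221·cos30.6° − 33·2.672 = 102.0; c'Δl = 20.84; W sinα = 112.5
Slice 6: Δl = 1.3/cos38.0° = 1.650 m; N'_6 = 92·cos38.0° − 36·1.650 = 13.1; c'Δl = 12.87; W sinα = 56.6
Slice 7: Δl = 2.7/cos47.3° = 3.981 m; N'_7 = 91·cos47.3° − 7·3.981 = 33.8; c'Δl = 31.05; W sinα = 66.9
Σc'Δl = 140.9 kN/m; ΣN' = 707.0 kN/m; ΣW sinα = 394.7 kN/m
Resisting = 140.9 + 707.0·tan26.2° = 140.9 + 347.9 = 488.7 kN/m
FS = 488.7 / 394.7 = 1.238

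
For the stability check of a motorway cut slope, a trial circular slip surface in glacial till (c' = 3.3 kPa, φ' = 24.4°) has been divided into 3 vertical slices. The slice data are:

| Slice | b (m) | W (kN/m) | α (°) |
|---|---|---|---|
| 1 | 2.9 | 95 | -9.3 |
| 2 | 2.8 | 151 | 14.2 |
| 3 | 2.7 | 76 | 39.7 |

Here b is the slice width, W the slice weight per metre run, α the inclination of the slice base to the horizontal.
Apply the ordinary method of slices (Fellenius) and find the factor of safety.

FS = 2.37

Ordinary method of slices: FS = Σ[c'·Δl_i + (W_i cosα_i)·tanφ'] / Σ W_i sinα_i, with Δl_i = b_i / cosα_i.
Slice 1: Δl = 2.9/cos(-9.3°) = 2.939 m; N'_1 = 95·cos(-9.3°) = 93.8; c'Δl = 9.70; W sinα = -15.4
Slice 2: Δl = 2.8/cos14.2° = 2.888 m; N'_2 = 151·cos14.2° = 146.4; c'Δl = 9.53; W sinα = 37.0
Slice 3: Δl = 2.7/cos39.7° = 3.509 m; N'_3 = 76·cos39.7° = 58.5; c'Δl = 11.58; W sinα = 48.5
Σc'Δl = 30.8 kN/m; ΣN' = 298.6 kN/m; ΣW sinα = 70.2 kN/m
Resisting = 30.8 + 298.6·tan24.4° = 30.8 + 135.5 = 166.3 kN/m
FS = 166.3 / 70.2 = 2.367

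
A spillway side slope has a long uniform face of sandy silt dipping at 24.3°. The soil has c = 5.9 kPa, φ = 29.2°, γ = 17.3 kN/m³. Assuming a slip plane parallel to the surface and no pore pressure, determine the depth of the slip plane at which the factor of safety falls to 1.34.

z = 8.90 m

Setting FS = 1.34 in FS = [c + γz cos²β tanφ] / [γz sinβ cosβ] and solving for z:
z = c / [γ cosβ (FS·sinβ − cosβ·tanφ)]
  = 5.9 / [17.3·cos24.3°·(1.34·sin24.3° − cos24.3°·tan29.2°)]
  = 5.9 / [17.3·0.9114·(1.34·0.4115 − 0.9114·0.5589)]
  = 5.9 / 0.6632 = 8.896 m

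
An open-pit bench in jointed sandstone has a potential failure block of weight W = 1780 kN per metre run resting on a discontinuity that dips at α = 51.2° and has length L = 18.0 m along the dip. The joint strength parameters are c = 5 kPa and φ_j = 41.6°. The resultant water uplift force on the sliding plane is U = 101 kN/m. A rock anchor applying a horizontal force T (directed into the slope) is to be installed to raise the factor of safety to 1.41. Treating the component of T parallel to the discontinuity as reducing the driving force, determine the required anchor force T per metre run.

Resolving forces along and normal to the sliding plane, with the horizontal anchor force T adding T·sinα to the effective normal force and T·cosα acting up the plane against the driving force:
FS = [cL + (W cosα − U + T sinα) tanφ_j] / [W sinα − T cosα]
Without the anchor: N' = 1014.4 kN/m, driving T_d = 1387.2 kN/m, resisting R = 5·18.0 + 1014.4·tan41.6° = 990.6 kN/m, FS = 0.71.
Setting FS = 1.41 and solving for T:
1.41·(1387.2 − T cos51.2°) = 990.6 + T sin51.2°·tan41.6°
T·(sin51.2°·tan41.6° + 1.41·cos51.2°) = 1.41·1387.2 − 990.6
T·(0.7793·0.8878 + 1.41·0.6266) = 1956.0 − 990.6 = 965.4
T·1.5754 = 965.4
T = 612.8 kN/m

T = 613 kN/m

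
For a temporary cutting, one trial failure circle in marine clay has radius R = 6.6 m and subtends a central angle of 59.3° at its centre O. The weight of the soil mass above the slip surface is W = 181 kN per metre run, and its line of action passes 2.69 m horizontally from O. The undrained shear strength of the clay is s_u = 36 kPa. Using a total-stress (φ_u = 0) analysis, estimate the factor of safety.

Taking moments about the centre O, the resisting moment is provided by the undrained shear strength acting along the arc:
Arc length L_a = R·θ = 6.6·(59.3°·π/180) = 6.6·1.0350 = 6.83 m
M_R = s_u·L_a·R = 36·6.83·6.6 = 1623.0 kN·m/m
M_D = W·d = 181·2.69 = 486.9 kN·m/m
FS = M_R / M_D = 1623.0 / 486.9 = 3.333

FS = 3.33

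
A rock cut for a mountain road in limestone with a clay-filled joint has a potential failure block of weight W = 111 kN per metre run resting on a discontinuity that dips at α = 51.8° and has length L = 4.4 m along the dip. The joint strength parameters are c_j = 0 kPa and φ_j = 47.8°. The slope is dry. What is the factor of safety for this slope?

Resolving the block weight along and normal to the plane and applying the Mohr–Coulomb strength on the joint:
N' = W cosα = 111·cos51.8° = 68.6 kN/m
Driving force T = W sinα = 111·sin51.8° = 87.2 kN/m
Resisting force R = c_j·L + N'·tanφ_j = 0·4.4 + 68.6·tan47.8° = 0.0 + 75.7 = 75.7 kN/m
FS = R / T = 75.7 / 87.2 = 0.868

FS = 0.87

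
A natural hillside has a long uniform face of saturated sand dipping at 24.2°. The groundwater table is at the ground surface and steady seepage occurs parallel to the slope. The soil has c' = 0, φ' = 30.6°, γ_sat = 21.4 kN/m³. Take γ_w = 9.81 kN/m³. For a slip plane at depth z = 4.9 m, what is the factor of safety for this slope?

With seepage parallel to the slope and the water table at the surface, the effective normal stress on the slip plane uses the buoyant unit weight γ' = γ_sat − γ_w while the driving shear stress uses γ_sat:
FS = [c' + γ' z cos²β tanφ'] / [γ_sat z sinβ cosβ]
(For c' = 0 this reduces to FS = (γ'/γ_sat)·tanφ'/tanβ.)
γ' = 21.4 − 9.81 = 11.59 kN/m³
Numerator = 0.0 + 11.59·4.9·cos²24.2°·tan30.6° = 0.0 + 11.59·4.9·0.8320·0.5914 = 27.942 kPa
Denominator = 21.4·4.9·sin24.2°·cos24.2° = 21.4·4.9·0.4099·0.9121 = 39.207 kPa
FS = 27.942 / 39.207 = 0.713

FS = 0.71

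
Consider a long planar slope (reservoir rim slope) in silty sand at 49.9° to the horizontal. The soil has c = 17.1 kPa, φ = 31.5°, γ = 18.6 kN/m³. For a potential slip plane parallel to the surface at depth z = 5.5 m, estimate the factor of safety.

FS = 0.86

For an infinite slope with a slip plane parallel to the surface (no pore pressure): FS = [c + γz cos²β tanφ] / [γz sinβ cosβ].
γz = 18.6·5.5 = 102.30 kN/m²
Numerator = 17.1 + 102.30·cos²49.9°·tan31.5° = 17.1 + 102.30·0.4149·0.6128 = 43.110 kPa
Denominator = 102.30·sin49.9°·cos49.9° = 102.30·0.7649·0.6441 = 50.404 kPa
FS = 43.110 / 50.404 = 0.855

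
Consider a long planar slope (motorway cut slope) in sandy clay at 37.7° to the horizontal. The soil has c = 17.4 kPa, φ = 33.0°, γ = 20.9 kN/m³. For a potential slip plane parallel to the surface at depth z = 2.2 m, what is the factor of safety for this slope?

FS = 1.62

For an infinite slope with a slip plane parallel to the surface (no pore pressure): FS = [c + γz cos²β tanφ] / [γz sinβ cosβ].
γz = 20.9·2.2 = 45.98 kN/m²
Numerator = 17.4 + 45.98·cos²37.7°·tan33.0° = 17.4 + 45.98·0.6260·0.6494 = 36.093 kPa
Denominator = 45.98·sin37.7°·cos37.7° = 45.98·0.6115·0.7912 = 22.248 kPa
FS = 36.093 / 22.248 = 1.622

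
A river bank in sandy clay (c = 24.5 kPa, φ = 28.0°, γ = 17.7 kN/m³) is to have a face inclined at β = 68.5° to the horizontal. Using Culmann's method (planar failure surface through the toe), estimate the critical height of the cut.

H_c = 18.98 m

Culmann's analysis gives the critical failure plane at α_cr = (β + φ)/2 = (68.5 + 28.0)/2 = 48.2°, and the critical height
H_c = (4c/γ) · sinβ cosφ / [1 − cos(β − φ)]
    = (4·24.5/17.7) · sin68.5°·cos28.0° / [1 − cos(40.5°)]
    = 5.537 · 0.9304·0.8829 / [1 − 0.7604]
    = 5.537 · 0.8215 / 0.2396
    = 18.98 m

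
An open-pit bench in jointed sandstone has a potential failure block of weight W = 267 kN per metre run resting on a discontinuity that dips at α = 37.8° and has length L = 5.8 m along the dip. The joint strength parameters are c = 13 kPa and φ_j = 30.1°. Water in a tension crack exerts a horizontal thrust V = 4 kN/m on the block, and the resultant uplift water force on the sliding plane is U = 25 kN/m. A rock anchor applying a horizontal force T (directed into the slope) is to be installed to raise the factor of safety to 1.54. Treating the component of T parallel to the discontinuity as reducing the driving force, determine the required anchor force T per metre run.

T = 48 kN/m

Resolving forces along and normal to the sliding plane, with the horizontal anchor force T adding T·sinα to the effective normal force and T·cosα acting up the plane against the driving force:
FS = [cL + (W cosα − U − V sinα + T sinα) tanφ_j] / [W sinα + V cosα − T cosα]
Without the anchor: N' = 183.5 kN/m, driving T_d = 166.8 kN/m, resisting R = 13·5.8 + 183.5·tan30.1° = 181.8 kN/m, FS = 1.09.
Setting FS = 1.54 and solving for T:
1.54·(166.8 − T cos37.8°) = 181.8 + T sin37.8°·tan30.1°
T·(sin37.8°·tan30.1° + 1.54·cos37.8°) = 1.54·166.8 − 181.8
T·(0.6129·0.5797 + 1.54·0.7902) = 256.9 − 181.8 = 75.1
T·1.5721 = 75.1
T = 47.8 kN/m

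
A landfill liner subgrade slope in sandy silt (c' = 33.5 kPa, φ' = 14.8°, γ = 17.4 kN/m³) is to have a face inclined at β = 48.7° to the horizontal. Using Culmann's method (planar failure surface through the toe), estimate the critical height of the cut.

H_c = 32.91 m

Culmann's analysis gives the critical failure plane at α_cr = (β + φ')/2 = (48.7 + 14.8)/2 = 31.8°, and the critical height
H_c = (4c'/γ) · sinβ cosφ' / [1 − cos(β − φ')]
    = (4·33.5/17.4) · sin48.7°·cos14.8° / [1 − cos(33.9°)]
    = 7.701 · 0.7513·0.9668 / [1 − 0.8300]
    = 7.701 · 0.7263 / 0.1700
    = 32.91 m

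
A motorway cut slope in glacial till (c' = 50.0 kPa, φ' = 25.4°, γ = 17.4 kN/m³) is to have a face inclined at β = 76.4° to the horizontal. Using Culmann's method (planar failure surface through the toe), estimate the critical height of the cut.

Culmann's analysis gives the critical failure plane at α_cr = (β + φ')/2 = (76.4 + 25.4)/2 = 50.9°, and the critical height
H_c = (4c'/γ) · sinβ cosφ' / [1 − cos(β − φ')]
    = (4·50.0/17.4) · sin76.4°·cos25.4° / [1 − cos(51.0°)]
    = 11.494 · 0.9720·0.9033 / [1 − 0.6293]
    = 11.494 · 0.8780 / 0.3707
    = 27.23 m

H_c = 27.23 m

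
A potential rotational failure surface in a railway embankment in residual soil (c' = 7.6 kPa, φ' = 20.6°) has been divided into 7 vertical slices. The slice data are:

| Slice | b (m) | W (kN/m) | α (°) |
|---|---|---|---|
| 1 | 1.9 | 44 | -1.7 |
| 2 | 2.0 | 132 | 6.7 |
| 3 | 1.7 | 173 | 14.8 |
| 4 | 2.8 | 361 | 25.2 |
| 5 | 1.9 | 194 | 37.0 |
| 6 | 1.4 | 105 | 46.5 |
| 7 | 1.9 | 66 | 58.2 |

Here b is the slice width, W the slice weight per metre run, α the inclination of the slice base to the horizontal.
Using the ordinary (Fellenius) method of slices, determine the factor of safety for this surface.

Ordinary method of slices: FS = Σ[c'·Δl_i + (W_i cosα_i)·tanφ'] / Σ W_i sinα_i, with Δl_i = b_i / cosα_i.
Slice 1: Δl = 1.9/cos(-1.7°) = 1.901 m; N'_1 = 44·cos(-1.7°) = 44.0; c'Δl = 14.45; W sinα = -1.3
Slice 2: Δl = 2.0/cos6.7° = 2.014 m; N'_2 = 132·cos6.7° = 131.1; c'Δl = 15.30; W sinα = 15.4
Slice 3: Δl = 1.7/cos14.8° = 1.758 m; N'_3 = 173·cos14.8° = 167.3; c'Δl = 13.36; W sinα = 44.2
Slice 4: Δl = 2.8/cos25.2° = 3.095 m; N'_4 = 361·cos25.2° = 326.6; c'Δl = 23.52; W sinα = 153.7
Slice 5: Δl = 1.9/cos37.0° = 2.379 m; N'_5 = 194·cos37.0° = 154.9; c'Δl = 18.08; W sinα = 116.8
Slice 6: Δl = 1.4/cos46.5° = 2.034 m; N'_6 = 105·cos46.5° = 72.3; c'Δl = 15.46; W sinα = 76.2
Slice 7: Δl = 1.9/cos58.2° = 3.606 m; N'_7 = 66·cos58.2° = 34.8; c'Δl = 27.40; W sinα = 56.1
Σc'Δl = 127.6 kN/m; ΣN' = 931.0 kN/m; ΣW sinα = 461.0 kN/m
Resisting = 127.6 + 931.0·tan20.6° = 127.6 + 349.9 = 477.5 kN/m
FS = 477.5 / 461.0 = 1.036

FS = 1.04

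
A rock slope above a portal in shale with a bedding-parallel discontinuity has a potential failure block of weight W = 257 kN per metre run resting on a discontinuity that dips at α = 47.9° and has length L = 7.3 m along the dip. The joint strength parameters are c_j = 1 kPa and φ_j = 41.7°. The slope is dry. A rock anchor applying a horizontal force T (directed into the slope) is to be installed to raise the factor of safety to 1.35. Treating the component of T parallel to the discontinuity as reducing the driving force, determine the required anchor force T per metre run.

T = 62 kN/m

Resolving forces along and normal to the sliding plane, with the horizontal anchor force T adding T·sinα to the effective normal force and T·cosα acting up the plane against the driving force:
FS = [c_jL + (W cosα + T sinα) tanφ_j] / [W sinα − T cosα]
Without the anchor: N' = 172.3 kN/m, driving T_d = 190.7 kN/m, resisting R = 1·7.3 + 172.3·tan41.7° = 160.8 kN/m, FS = 0.84.
Setting FS = 1.35 and solving for T:
1.35·(190.7 − T cos47.9°) = 160.8 + T sin47.9°·tan41.7°
T·(sin47.9°·tan41.7° + 1.35·cos47.9°) = 1.35·190.7 − 160.8
T·(0.7420·0.8910 + 1.35·0.6704) = 257.4 − 160.8 = 96.6
T·1.5662 = 96.6
T = 61.7 kN/m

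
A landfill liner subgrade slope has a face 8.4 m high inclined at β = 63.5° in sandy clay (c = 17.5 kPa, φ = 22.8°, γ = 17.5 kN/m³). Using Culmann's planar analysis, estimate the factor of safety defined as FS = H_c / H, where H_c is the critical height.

H_c = (4c/γ) · sinβ cosφ / [1 − cos(β − φ)]
    = (4·17.5/17.5) · sin63.5°·cos22.8° / [1 − cos40.7°]
    = 4.000 · 0.8250 / 0.2419 = 13.64 m
FS = H_c / H = 13.64 / 8.4 = 1.624

FS = 1.62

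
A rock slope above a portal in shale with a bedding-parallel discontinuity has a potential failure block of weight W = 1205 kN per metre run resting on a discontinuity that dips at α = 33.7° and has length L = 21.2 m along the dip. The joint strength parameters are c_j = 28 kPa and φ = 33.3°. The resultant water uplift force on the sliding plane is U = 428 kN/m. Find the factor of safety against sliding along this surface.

Resolving the block weight along and normal to the plane and applying the Mohr–Coulomb strength on the joint:
N' = W cosα − U = 1205·cos33.7° − 428 = 574.5 kN/m
Driving force T = W sinα = 1205·sin33.7° = 668.6 kN/m
Resisting force R = c_j·L + N'·tanφ = 28·21.2 + 574.5·tan33.3° = 593.6 + 377.4 = 971.0 kN/m
FS = R / T = 971.0 / 668.6 = 1.452

FS = 1.45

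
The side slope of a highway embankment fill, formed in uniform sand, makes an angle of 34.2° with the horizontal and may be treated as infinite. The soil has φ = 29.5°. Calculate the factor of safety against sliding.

FS = 0.83

For a dry cohesionless infinite slope the factor of safety is FS = tanφ / tanβ.
FS = tan29.5° / tan34.2° = 0.5658 / 0.6796 = 0.833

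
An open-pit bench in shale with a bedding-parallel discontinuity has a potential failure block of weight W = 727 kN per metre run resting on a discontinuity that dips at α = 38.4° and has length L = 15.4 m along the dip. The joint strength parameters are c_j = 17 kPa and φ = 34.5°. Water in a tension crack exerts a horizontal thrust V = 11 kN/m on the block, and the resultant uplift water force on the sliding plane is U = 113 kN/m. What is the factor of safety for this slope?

Resolving the block weight along and normal to the plane and applying the Mohr–Coulomb strength on the joint:
N' = W cosα − U − V sinα = 727·cos38.4° − 113 − 11·sin38.4° = 449.9 kN/m
Driving force T = W sinα + V cosα = 727·sin38.4° + 11·cos38.4° = 460.2 kN/m
Resisting force R = c_j·L + N'·tanφ = 17·15.4 + 449.9·tan34.5° = 261.8 + 309.2 = 571.0 kN/m
FS = R / T = 571.0 / 460.2 = 1.241

FS = 1.24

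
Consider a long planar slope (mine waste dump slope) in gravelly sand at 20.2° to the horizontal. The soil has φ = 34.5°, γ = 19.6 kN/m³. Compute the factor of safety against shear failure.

For a dry cohesionless infinite slope the factor of safety is FS = tanφ / tanβ.
FS = tan34.5° / tan20.2° = 0.6873 / 0.3679 = 1.868

FS = 1.87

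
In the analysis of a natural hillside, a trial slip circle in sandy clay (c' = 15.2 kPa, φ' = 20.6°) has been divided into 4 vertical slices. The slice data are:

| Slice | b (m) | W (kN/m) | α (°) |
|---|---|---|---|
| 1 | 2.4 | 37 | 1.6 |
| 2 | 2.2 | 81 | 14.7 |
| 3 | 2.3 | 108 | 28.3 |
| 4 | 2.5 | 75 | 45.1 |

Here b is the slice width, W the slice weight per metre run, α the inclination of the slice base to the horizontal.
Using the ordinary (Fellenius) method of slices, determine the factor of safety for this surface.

FS = 2.09

Ordinary method of slices: FS = Σ[c'·Δl_i + (W_i cosα_i)·tanφ'] / Σ W_i sinα_i, with Δl_i = b_i / cosα_i.
Slice 1: Δl = 2.4/cos1.6° = 2.401 m; N'_1 = 37·cos1.6° = 37.0; c'Δl = 36.49; W sinα = 1.0
Slice 2: Δl = 2.2/cos14.7° = 2.274 m; N'_2 = 81·cos14.7° = 78.3; c'Δl = 34.57; W sinα = 20.6
Slice 3: Δl = 2.3/cos28.3° = 2.612 m; N'_3 = 108·cos28.3° = 95.1; c'Δl = 39.71; W sinα = 51.2
Slice 4: Δl = 2.5/cos45.1° = 3.542 m; N'_4 = 75·cos45.1° = 52.9; c'Δl = 53.83; W sinα = 53.1
Σc'Δl = 164.6 kN/m; ΣN' = 263.4 kN/m; ΣW sinα = 125.9 kN/m
Resisting = 164.6 + 263.4·tan20.6° = 164.6 + 99.0 = 263.6 kN/m
FS = 263.6 / 125.9 = 2.093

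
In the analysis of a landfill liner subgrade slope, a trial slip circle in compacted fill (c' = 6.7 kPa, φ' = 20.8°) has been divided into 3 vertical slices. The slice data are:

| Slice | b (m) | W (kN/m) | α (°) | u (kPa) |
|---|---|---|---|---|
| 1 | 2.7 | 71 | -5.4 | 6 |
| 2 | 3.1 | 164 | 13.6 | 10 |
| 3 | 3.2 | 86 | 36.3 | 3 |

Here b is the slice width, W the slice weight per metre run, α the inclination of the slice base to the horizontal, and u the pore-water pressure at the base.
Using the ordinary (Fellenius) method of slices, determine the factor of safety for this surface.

FS = 1.90

Ordinary method of slices: FS = Σ[c'·Δl_i + (W_i cosα_i − u_i·Δl_i)·tanφ'] / Σ W_i sinα_i, with Δl_i = b_i / cosα_i.
Slice 1: Δl = 2.7/cos(-5.4°) = 2.712 m; N'_1 = 71·cos(-5.4°) − 6·2.712 = 54.4; c'Δl = 18.17; W sinα = -6.7
Slice 2: Δl = 3.1/cos13.6° = 3.189 m; N'_2 = 164·cos13.6° − 10·3.189 = 127.5; c'Δl = 21.37; W sinα = 38.6
Slice 3: Δl = 3.2/cos36.3° = 3.971 m; N'_3 = 86·cos36.3° − 3·3.971 = 57.4; c'Δl = 26.60; W sinα = 50.9
Σc'Δl = 66.1 kN/m; ΣN' = 239.3 kN/m; ΣW sinα = 82.8 kN/m
Resisting = 66.1 + 239.3·tan20.8° = 66.1 + 90.9 = 157.1 kN/m
FS = 157.1 / 82.8 = 1.897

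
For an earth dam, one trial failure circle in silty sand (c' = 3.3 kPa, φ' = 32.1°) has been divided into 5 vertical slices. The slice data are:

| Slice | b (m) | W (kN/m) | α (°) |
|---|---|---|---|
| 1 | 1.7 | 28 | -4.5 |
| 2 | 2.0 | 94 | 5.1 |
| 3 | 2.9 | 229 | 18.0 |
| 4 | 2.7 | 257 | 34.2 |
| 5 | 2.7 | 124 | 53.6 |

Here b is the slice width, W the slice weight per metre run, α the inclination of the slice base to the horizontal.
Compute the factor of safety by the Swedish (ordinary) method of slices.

FS = 1.37

Ordinary method of slices: FS = Σ[c'·Δl_i + (W_i cosα_i)·tanφ'] / Σ W_i sinα_i, with Δl_i = b_i / cosα_i.
Slice 1: Δl = 1.7/cos(-4.5°) = 1.705 m; N'_1 = 28·cos(-4.5°) = 27.9; c'Δl = 5.63; W sinα = -2.2
Slice 2: Δl = 2.0/cos5.1° = 2.008 m; N'_2 = 94·cos5.1° = 93.6; c'Δl = 6.63; W sinα = 8.4
Slice 3: Δl = 2.9/cos18.0° = 3.049 m; N'_3 = 229·cos18.0° = 217.8; c'Δl = 10.06; W sinα = 70.8
Slice 4: Δl = 2.7/cos34.2° = 3.264 m; N'_4 = 257·cos34.2° = 212.6; c'Δl = 10.77; W sinα = 144.5
Slice 5: Δl = 2.7/cos53.6° = 4.550 m; N'_5 = 124·cos53.6° = 73.6; c'Δl = 15.01; W sinα = 99.8
Σc'Δl = 48.1 kN/m; ΣN' = 625.5 kN/m; ΣW sinα = 321.2 kN/m
Resisting = 48.1 + 625.5·tan32.1° = 48.1 + 392.4 = 440.5 kN/m
FS = 440.5 / 321.2 = 1.371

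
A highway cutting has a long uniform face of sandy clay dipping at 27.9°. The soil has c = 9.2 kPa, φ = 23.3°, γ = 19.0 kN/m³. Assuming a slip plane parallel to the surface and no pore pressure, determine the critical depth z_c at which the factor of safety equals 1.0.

z_c = 6.27 m

Setting FS = 1.00 in FS = [c + γz cos²β tanφ] / [γz sinβ cosβ] and solving for z:
z = c / [γ cosβ (FS·sinβ − cosβ·tanφ)]
  = 9.2 / [19.0·cos27.9°·(1.00·sin27.9° − cos27.9°·tan23.3°)]
  = 9.2 / [19.0·0.8838·(1.00·0.4679 − 0.8838·0.4307)]
  = 9.2 / 1.4662 = 6.275 m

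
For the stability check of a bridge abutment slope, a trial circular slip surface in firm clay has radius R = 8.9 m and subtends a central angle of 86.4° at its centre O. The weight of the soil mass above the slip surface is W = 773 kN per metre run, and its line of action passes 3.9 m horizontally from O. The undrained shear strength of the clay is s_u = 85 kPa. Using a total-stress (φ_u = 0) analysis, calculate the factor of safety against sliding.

FS = 3.37

Taking moments about the centre O, the resisting moment is provided by the undrained shear strength acting along the arc:
Arc length L_a = R·θ = 8.9·(86.4°·π/180) = 8.9·1.5080 = 13.42 m
M_R = s_u·L_a·R = 85·13.42·8.9 = 10152.9 kN·m/m
M_D = W·d = 773·3.9 = 3014.7 kN·m/m
FS = M_R / M_D = 10152.9 / 3014.7 = 3.368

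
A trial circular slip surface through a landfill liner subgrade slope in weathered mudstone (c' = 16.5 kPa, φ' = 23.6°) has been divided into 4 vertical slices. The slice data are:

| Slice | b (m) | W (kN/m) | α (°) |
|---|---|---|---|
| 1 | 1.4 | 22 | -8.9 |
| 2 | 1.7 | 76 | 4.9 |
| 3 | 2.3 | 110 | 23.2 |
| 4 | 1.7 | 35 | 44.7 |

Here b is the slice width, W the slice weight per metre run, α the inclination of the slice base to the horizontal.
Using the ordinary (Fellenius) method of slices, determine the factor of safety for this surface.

FS = 3.24

Ordinary method of slices: FS = Σ[c'·Δl_i + (W_i cosα_i)·tanφ'] / Σ W_i sinα_i, with Δl_i = b_i / cosα_i.
Slice 1: Δl = 1.4/cos(-8.9°) = 1.417 m; N'_1 = 22·cos(-8.9°) = 21.7; c'Δl = 23.38; W sinα = -3.4
Slice 2: Δl = 1.7/cos4.9° = 1.706 m; N'_2 = 76·cos4.9° = 75.7; c'Δl = 28.15; W sinα = 6.5
Slice 3: Δl = 2.3/cos23.2° = 2.502 m; N'_3 = 110·cos23.2° = 101.1; c'Δl = 41.29; W sinα = 43.3
Slice 4: Δl = 1.7/cos44.7° = 2.392 m; N'_4 = 35·cos44.7° = 24.9; c'Δl = 39.46; W sinα = 24.6
Σc'Δl = 132.3 kN/m; ΣN' = 223.4 kN/m; ΣW sinα = 71.0 kN/m
Resisting = 132.3 + 223.4·tan23.6° = 132.3 + 97.6 = 229.9 kN/m
FS = 229.9 / 71.0 = 3.236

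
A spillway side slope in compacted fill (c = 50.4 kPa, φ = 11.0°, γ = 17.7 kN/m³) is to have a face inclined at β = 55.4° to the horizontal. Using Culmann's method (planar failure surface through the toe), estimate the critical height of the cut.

Culmann's analysis gives the critical failure plane at α_cr = (β + φ)/2 = (55.4 + 11.0)/2 = 33.2°, and the critical height
H_c = (4c/γ) · sinβ cosφ / [1 − cos(β − φ)]
    = (4·50.4/17.7) · sin55.4°·cos11.0° / [1 − cos(44.4°)]
    = 11.390 · 0.8231·0.9816 / [1 − 0.7145]
    = 11.390 · 0.8080 / 0.2855
    = 32.23 m

H_c = 32.23 m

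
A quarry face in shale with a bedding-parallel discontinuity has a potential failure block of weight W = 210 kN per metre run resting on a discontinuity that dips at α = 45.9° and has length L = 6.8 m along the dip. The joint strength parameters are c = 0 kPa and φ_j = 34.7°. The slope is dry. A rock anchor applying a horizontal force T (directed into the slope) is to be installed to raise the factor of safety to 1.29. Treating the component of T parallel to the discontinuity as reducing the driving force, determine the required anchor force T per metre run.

T = 67 kN/m

Resolving forces along and normal to the sliding plane, with the horizontal anchor force T adding T·sinα to the effective normal force and T·cosα acting up the plane against the driving force:
FS = [cL + (W cosα + T sinα) tanφ_j] / [W sinα − T cosα]
Without the anchor: N' = 146.1 kN/m, driving T_d = 150.8 kN/m, resisting R = 0·6.8 + 146.1·tan34.7° = 101.2 kN/m, FS = 0.67.
Setting FS = 1.29 and solving for T:
1.29·(150.8 − T cos45.9°) = 101.2 + T sin45.9°·tan34.7°
T·(sin45.9°·tan34.7° + 1.29·cos45.9°) = 1.29·150.8 − 101.2
T·(0.7181·0.6924 + 1.29·0.6959) = 194.5 − 101.2 = 93.3
T·1.3950 = 93.3
T = 66.9 kN/m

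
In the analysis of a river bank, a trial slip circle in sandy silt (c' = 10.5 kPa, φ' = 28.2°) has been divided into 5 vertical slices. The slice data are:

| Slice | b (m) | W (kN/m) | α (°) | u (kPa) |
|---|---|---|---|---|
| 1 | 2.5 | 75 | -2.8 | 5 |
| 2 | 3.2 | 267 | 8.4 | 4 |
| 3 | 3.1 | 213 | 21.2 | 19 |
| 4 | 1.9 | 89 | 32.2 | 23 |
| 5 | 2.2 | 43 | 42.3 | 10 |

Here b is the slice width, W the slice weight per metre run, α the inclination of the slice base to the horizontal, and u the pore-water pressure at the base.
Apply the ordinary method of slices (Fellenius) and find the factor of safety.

FS = 2.14

Ordinary method of slices: FS = Σ[c'·Δl_i + (W_i cosα_i − u_i·Δl_i)·tanφ'] / Σ W_i sinα_i, with Δl_i = b_i / cosα_i.
Slice 1: Δl = 2.5/cos(-2.8°) = 2.503 m; N'_1 = 75·cos(-2.8°) − 5·2.503 = 62.4; c'Δl = 26.28; W sinα = -3.7
Slice 2: Δl = 3.2/cos8.4° = 3.235 m; N'_2 = 267·cos8.4° − 4·3.235 = 251.2; c'Δl = 33.96; W sinα = 39.0
Slice 3: Δl = 3.1/cos21.2° = 3.325 m; N'_3 = 213·cos21.2° − 19·3.325 = 135.4; c'Δl = 34.91; W sinα = 77.0
Slice 4: Δl = 1.9/cos32.2° = 2.245 m; N'_4 = 89·cos32.2° − 23·2.245 = 23.7; c'Δl = 23.58; W sinα = 47.4
Slice 5: Δl = 2.2/cos42.3° = 2.974 m; N'_5 = 43·cos42.3° − 10·2.974 = 2.1; c'Δl = 31.23; W sinα = 28.9
Σc'Δl = 150.0 kN/m; ΣN' = 474.7 kN/m; ΣW sinα = 188.7 kN/m
Resisting = 150.0 + 474.7·tan28.2° = 150.0 + 254.5 = 404.5 kN/m
FS = 404.5 / 188.7 = 2.143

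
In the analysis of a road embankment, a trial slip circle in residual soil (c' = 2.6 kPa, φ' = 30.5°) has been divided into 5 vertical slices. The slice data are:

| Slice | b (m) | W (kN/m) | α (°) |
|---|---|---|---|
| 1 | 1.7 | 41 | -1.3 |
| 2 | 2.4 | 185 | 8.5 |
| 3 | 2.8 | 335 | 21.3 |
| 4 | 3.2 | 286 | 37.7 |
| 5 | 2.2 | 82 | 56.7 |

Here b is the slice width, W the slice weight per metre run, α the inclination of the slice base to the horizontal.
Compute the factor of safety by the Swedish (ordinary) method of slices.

Ordinary method of slices: FS = Σ[c'·Δl_i + (W_i cosα_i)·tanφ'] / Σ W_i sinα_i, with Δl_i = b_i / cosα_i.
Slice 1: Δl = 1.7/cos(-1.3°) = 1.700 m; N'_1 = 41·cos(-1.3°) = 41.0; c'Δl = 4.42; W sinα = -0.9
Slice 2: Δl = 2.4/cos8.5° = 2.427 m; N'_2 = 185·cos8.5° = 183.0; c'Δl = 6.31; W sinα = 27.3
Slice 3: Δl = 2.8/cos21.3° = 3.005 m; N'_3 = 335·cos21.3° = 312.1; c'Δl = 7.81; W sinα = 121.7
Slice 4: Δl = 3.2/cos37.7° = 4.044 m; N'_4 = 286·cos37.7° = 226.3; c'Δl = 10.52; W sinα = 174.9
Slice 5: Δl = 2.2/cos56.7° = 4.007 m; N'_5 = 82·cos56.7° = 45.0; c'Δl = 10.42; W sinα = 68.5
Σc'Δl = 39.5 kN/m; ΣN' = 807.4 kN/m; ΣW sinα = 391.5 kN/m
Resisting = 39.5 + 807.4·tan30.5° = 39.5 + 475.6 = 515.1 kN/m
FS = 515.1 / 391.5 = 1.315

FS = 1.32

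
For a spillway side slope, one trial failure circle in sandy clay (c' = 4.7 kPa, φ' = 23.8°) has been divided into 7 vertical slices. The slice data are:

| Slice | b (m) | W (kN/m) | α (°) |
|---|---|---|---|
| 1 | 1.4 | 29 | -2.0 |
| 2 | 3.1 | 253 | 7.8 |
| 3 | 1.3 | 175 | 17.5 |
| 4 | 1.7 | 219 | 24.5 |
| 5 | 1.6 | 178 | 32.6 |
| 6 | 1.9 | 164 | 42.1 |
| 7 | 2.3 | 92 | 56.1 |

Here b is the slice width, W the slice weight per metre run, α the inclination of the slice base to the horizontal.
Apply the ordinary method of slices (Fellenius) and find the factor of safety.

FS = 1.10

Ordinary method of slices: FS = Σ[c'·Δl_i + (W_i cosα_i)·tanφ'] / Σ W_i sinα_i, with Δl_i = b_i / cosα_i.
Slice 1: Δl = 1.4/cos(-2.0°) = 1.401 m; N'_1 = 29·cos(-2.0°) = 29.0; c'Δl = 6.58; W sinα = -1.0
Slice 2: Δl = 3.1/cos7.8° = 3.129 m; N'_2 = 253·cos7.8° = 250.7; c'Δl = 14.71; W sinα = 34.3
Slice 3: Δl = 1.3/cos17.5° = 1.363 m; N'_3 = 175·cos17.5° = 166.9; c'Δl = 6.41; W sinα = 52.6
Slice 4: Δl = 1.7/cos24.5° = 1.868 m; N'_4 = 219·cos24.5° = 199.3; c'Δl = 8.78; W sinα = 90.8
Slice 5: Δl = 1.6/cos32.6° = 1.899 m; N'_5 = 178·cos32.6° = 150.0; c'Δl = 8.93; W sinα = 95.9
Slice 6: Δl = 1.9/cos42.1° = 2.561 m; N'_6 = 164·cos42.1° = 121.7; c'Δl = 12.04; W sinα = 109.9
Slice 7: Δl = 2.3/cos56.1° = 4.124 m; N'_7 = 92·cos56.1° = 51.3; c'Δl = 19.38; W sinα = 76.4
Σc'Δl = 76.8 kN/m; ΣN' = 968.8 kN/m; ΣW sinα = 459.0 kN/m
Resisting = 76.8 + 968.8·tan23.8° = 76.8 + 427.3 = 504.1 kN/m
FS = 504.1 / 459.0 = 1.098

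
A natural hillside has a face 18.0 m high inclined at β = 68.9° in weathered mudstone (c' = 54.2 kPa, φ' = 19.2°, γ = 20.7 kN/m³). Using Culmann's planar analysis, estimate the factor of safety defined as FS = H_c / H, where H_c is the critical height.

FS = 1.45

H_c = (4c'/γ) · sinβ cosφ' / [1 − cos(β − φ')]
    = (4·54.2/20.7) · sin68.9°·cos19.2° / [1 − cos49.7°]
    = 10.473 · 0.8811 / 0.3532 = 26.13 m
FS = H_c / H = 26.13 / 18.0 = 1.451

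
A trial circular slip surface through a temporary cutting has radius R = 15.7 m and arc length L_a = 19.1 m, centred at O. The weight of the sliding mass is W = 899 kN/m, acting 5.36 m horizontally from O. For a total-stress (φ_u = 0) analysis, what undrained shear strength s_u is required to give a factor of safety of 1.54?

FS = s_u·L_a·R / (W·d), so s_u = FS·W·d / (L_a·R).
s_u = 1.54·899·5.36 / (19.10·15.7) = 7420.7 / 299.87 = 24.75 kPa

s_u = 24.7 kPa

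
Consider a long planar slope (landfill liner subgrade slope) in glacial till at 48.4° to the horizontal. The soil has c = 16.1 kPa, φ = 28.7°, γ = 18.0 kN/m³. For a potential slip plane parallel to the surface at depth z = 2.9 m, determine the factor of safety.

For an infinite slope with a slip plane parallel to the surface (no pore pressure): FS = [c + γz cos²β tanφ] / [γz sinβ cosβ].
γz = 18.0·2.9 = 52.20 kN/m²
Numerator = 16.1 + 52.20·cos²48.4°·tan28.7° = 16.1 + 52.20·0.4408·0.5475 = 28.697 kPa
Denominator = 52.20·sin48.4°·cos48.4° = 52.20·0.7478·0.6639 = 25.916 kPa
FS = 28.697 / 25.916 = 1.107

FS = 1.11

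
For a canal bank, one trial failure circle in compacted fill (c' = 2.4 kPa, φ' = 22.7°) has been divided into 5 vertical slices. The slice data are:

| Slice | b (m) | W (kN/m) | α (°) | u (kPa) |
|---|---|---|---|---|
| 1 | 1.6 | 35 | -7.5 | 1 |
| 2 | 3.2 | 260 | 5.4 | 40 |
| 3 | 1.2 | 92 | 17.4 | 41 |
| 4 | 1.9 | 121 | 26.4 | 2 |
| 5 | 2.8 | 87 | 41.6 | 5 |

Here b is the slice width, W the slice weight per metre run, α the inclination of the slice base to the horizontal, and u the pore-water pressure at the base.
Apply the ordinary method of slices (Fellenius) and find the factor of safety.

Ordinary method of slices: FS = Σ[c'·Δl_i + (W_i cosα_i − u_i·Δl_i)·tanφ'] / Σ W_i sinα_i, with Δl_i = b_i / cosα_i.
Slice 1: Δl = 1.6/cos(-7.5°) = 1.614 m; N'_1 = 35·cos(-7.5°) − 1·1.614 = 33.1; c'Δl = 3.87; W sinα = -4.6
Slice 2: Δl = 3.2/cos5.4° = 3.214 m; N'_2 = 260·cos5.4° − 40·3.214 = 130.3; c'Δl = 7.71; W sinα = 24.5
Slice 3: Δl = 1.2/cos17.4° = 1.258 m; N'_3 = 92·cos17.4° − 41·1.258 = 36.2; c'Δl = 3.02; W sinα = 27.5
Slice 4: Δl = 1.9/cos26.4° = 2.121 m; N'_4 = 121·cos26.4° − 2·2.121 = 104.1; c'Δl = 5.09; W sinα = 53.8
Slice 5: Δl = 2.8/cos41.6° = 3.744 m; N'_5 = 87·cos41.6° − 5·3.744 = 46.3; c'Δl = 8.99; W sinα = 57.8
Σc'Δl = 28.7 kN/m; ΣN' = 350.1 kN/m; ΣW sinα = 159.0 kN/m
Resisting = 28.7 + 350.1·tan22.7° = 28.7 + 146.4 = 175.1 kN/m
FS = 175.1 / 159.0 = 1.102

FS = 1.10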